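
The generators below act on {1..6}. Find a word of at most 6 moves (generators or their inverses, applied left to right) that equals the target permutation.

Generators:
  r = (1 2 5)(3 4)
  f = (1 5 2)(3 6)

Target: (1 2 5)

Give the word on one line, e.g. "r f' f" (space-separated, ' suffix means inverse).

  after r: (1 2 5)(3 4)
  after f': (1 5 2)(3 4 6)
  after f': (3 4)
  after r: (1 2 5)

r f' f' r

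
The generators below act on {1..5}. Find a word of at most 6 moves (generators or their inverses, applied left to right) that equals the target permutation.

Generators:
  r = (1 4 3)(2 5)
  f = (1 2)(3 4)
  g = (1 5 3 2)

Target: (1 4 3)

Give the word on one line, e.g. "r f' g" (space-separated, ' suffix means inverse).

r' r' f' f'

  after r': (1 3 4)(2 5)
  after r': (1 4 3)
  after f': (1 3 2)
  after f': (1 4 3)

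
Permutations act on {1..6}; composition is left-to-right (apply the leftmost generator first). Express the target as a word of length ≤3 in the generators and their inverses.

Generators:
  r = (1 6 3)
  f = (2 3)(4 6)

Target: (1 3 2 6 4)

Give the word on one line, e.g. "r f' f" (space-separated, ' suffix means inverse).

  after f: (2 3)(4 6)
  after r': (1 3 2 6 4)

f r'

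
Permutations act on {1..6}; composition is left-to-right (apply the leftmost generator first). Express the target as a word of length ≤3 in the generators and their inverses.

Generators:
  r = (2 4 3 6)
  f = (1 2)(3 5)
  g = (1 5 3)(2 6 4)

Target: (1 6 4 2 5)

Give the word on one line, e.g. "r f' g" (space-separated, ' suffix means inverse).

f' g

  after f': (1 2)(3 5)
  after g: (1 6 4 2 5)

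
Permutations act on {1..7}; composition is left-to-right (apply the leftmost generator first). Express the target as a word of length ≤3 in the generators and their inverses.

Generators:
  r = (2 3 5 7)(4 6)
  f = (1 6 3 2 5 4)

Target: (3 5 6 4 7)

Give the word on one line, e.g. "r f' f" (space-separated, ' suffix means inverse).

  after f': (1 4 5 2 3 6)
  after r: (1 6)(2 5 3 4 7)
  after f': (3 5 6 4 7)

f' r f'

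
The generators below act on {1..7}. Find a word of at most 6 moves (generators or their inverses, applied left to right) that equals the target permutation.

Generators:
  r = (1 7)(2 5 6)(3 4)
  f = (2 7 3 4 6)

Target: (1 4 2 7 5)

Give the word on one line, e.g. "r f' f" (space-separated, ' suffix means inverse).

f r' f r'

  after f: (2 7 3 4 6)
  after r': (1 7 4 5 2)
  after f: (1 3 4 5 7 6 2)
  after r': (1 4 2 7 5)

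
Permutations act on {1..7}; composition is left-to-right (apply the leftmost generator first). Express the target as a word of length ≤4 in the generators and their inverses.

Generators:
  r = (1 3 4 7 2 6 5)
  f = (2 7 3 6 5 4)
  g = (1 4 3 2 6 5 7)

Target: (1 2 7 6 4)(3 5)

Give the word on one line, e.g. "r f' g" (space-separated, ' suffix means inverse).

g' f'

  after g': (1 7 5 6 2 3 4)
  after f': (1 2 7 6 4)(3 5)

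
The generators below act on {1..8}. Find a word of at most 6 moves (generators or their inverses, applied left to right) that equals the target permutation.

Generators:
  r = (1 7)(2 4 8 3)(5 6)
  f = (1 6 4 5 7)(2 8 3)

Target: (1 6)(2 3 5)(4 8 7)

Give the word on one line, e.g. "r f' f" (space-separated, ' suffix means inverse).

  after r': (1 7)(2 3 8 4)(5 6)
  after f: (4 8 5)(6 7)
  after r': (1 7 5 2 3 8 6)
  after r': (2 8 5 3 4)(6 7)
  after f: (1 6)(2 3 5)(4 8 7)

r' f r' r' f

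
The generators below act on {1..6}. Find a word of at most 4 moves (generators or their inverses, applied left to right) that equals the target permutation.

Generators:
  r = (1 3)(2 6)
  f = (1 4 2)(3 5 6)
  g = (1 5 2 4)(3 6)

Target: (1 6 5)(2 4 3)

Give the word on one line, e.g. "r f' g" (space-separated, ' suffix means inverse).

  after f': (1 2 4)(3 6 5)
  after r: (1 6 5)(2 4 3)

f' r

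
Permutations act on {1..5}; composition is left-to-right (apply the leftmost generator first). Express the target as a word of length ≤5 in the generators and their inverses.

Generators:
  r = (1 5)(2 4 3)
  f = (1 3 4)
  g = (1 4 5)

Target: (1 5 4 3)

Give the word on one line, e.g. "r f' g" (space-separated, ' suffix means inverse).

f' r' r' r' g

  after f': (1 4 3)
  after r': (1 2 3 5)
  after r': (1 3)(2 4)
  after r': (1 4 3 5)
  after g: (1 5 4 3)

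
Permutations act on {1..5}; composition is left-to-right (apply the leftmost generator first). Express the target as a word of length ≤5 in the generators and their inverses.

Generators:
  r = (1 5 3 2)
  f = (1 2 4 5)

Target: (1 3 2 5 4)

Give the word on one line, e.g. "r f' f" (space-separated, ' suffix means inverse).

f' r' r' r'

  after f': (1 5 4 2)
  after r': (3 5 4)
  after r': (1 2 3)(4 5)
  after r': (1 3 2 5 4)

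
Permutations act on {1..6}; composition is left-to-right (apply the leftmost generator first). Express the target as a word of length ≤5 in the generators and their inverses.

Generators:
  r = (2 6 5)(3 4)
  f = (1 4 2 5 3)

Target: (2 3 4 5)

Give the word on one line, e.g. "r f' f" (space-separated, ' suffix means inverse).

r f' r' r' f

  after r: (2 6 5)(3 4)
  after f': (1 3)(2 6)(4 5)
  after r': (1 4 6 5 3)
  after r': (1 3)(2 5 4)
  after f: (2 3 4 5)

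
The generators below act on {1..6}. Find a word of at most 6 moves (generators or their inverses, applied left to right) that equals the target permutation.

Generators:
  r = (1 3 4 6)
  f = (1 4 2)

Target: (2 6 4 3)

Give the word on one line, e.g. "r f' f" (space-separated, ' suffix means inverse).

f f r f' f'

  after f: (1 4 2)
  after f: (1 2 4)
  after r: (1 2 6)(3 4)
  after f': (1 4 3)(2 6)
  after f': (2 6 4 3)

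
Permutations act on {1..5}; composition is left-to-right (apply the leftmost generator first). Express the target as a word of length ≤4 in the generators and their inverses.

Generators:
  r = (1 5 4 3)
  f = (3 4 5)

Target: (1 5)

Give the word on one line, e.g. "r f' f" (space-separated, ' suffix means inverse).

  after f': (3 5 4)
  after f': (3 4 5)
  after r: (1 5)

f' f' r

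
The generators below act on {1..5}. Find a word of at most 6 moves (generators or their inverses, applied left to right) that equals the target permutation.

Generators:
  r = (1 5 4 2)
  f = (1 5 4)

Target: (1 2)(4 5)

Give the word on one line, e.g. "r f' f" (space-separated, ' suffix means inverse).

  after f: (1 5 4)
  after r: (1 4 5 2)
  after f: (2 5)
  after r': (1 2)(4 5)

f r f r'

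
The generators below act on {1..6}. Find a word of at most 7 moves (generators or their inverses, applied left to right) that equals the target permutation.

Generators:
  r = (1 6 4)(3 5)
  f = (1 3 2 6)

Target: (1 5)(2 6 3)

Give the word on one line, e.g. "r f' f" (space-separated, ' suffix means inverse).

r' f r f r'

  after r': (1 4 6)(3 5)
  after f: (1 4)(2 6 3 5)
  after r: (2 4 6 5)
  after f: (1 3 2 4)(5 6)
  after r': (1 5)(2 6 3)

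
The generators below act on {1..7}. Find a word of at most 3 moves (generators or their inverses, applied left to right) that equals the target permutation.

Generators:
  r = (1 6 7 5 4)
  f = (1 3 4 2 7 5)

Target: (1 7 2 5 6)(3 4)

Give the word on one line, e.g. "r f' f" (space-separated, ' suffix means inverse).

f' r'

  after f': (1 5 7 2 4 3)
  after r': (1 7 2 5 6)(3 4)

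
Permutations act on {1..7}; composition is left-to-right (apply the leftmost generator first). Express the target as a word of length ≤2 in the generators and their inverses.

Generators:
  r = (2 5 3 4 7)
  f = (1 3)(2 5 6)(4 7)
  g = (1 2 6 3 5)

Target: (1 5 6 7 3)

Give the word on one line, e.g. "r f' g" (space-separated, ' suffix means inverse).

  after f: (1 3)(2 5 6)(4 7)
  after r': (1 5 6 7 3)

f r'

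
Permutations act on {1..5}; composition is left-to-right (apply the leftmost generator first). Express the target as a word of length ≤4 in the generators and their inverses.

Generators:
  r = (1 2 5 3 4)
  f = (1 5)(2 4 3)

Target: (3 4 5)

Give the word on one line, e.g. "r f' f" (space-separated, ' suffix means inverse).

r' f' r f

  after r': (1 4 3 5 2)
  after f': (1 2 5 3)
  after r: (1 5 4)(2 3)
  after f: (3 4 5)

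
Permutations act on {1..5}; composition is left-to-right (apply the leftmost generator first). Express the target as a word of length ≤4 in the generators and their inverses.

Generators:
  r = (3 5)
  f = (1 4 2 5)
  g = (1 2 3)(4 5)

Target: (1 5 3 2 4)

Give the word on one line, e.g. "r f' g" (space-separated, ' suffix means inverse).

r' f'

  after r': (3 5)
  after f': (1 5 3 2 4)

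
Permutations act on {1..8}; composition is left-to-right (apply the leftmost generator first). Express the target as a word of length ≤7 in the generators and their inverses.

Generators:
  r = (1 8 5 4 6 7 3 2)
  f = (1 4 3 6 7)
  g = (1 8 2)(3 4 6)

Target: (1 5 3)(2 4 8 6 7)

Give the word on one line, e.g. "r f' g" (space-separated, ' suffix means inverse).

r' f g f r'

  after r': (1 2 3 7 6 4 5 8)
  after f: (1 2 6 3)(4 5 8)
  after g: (2 3 8 6 4 5)
  after f: (1 4 5 2 6 3 8 7)
  after r': (1 5 3)(2 4 8 6 7)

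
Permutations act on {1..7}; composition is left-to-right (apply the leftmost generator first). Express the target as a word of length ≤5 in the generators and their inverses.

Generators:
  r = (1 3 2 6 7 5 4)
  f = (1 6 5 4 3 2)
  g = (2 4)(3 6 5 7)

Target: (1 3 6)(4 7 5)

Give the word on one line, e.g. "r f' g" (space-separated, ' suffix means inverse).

  after r: (1 3 2 6 7 5 4)
  after r: (1 2 7 4 3 6 5)
  after g: (1 4 6 7 2 3 5)
  after g: (1 2 6 3 7 4 5)
  after r': (1 3 6)(4 7 5)

r r g g r'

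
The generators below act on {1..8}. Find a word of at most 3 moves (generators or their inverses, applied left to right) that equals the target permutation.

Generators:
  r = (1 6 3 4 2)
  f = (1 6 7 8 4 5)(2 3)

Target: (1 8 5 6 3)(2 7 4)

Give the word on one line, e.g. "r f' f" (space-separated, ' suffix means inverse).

r f f

  after r: (1 6 3 4 2)
  after f: (1 7 8 4 3 5)(2 6)
  after f: (1 8 5 6 3)(2 7 4)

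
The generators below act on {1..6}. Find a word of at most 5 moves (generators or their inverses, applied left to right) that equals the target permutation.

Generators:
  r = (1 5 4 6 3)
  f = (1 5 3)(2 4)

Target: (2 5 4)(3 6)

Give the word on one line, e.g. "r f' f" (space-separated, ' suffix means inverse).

  after f: (1 5 3)(2 4)
  after r': (2 5 6 4)
  after r': (1 3 6 5 4 2)
  after f': (1 5 2 3 6)
  after f': (2 5 4)(3 6)

f r' r' f' f'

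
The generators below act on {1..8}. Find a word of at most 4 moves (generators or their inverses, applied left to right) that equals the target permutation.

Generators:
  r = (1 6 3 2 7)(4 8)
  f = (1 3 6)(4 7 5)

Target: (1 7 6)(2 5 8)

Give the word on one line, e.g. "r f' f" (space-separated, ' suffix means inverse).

r f' f' r'

  after r: (1 6 3 2 7)(4 8)
  after f': (1 3 2 4 8 5 7 6)
  after f': (2 5 4 8 7 3)
  after r': (1 7 6)(2 5 8)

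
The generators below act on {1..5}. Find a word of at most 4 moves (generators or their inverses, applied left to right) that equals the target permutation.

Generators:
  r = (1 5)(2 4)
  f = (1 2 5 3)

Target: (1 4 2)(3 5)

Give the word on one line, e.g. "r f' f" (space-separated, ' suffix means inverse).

  after f: (1 2 5 3)
  after r': (1 4 2)(3 5)

f r'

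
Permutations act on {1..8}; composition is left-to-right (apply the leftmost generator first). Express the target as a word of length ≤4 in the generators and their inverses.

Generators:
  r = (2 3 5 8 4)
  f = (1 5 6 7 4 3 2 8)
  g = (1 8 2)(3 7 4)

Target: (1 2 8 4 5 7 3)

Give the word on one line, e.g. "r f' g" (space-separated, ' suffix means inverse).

  after r': (2 4 8 5 3)
  after g: (1 8 5 7 4 2 3)
  after r: (1 4 3)(2 5 7)
  after r: (1 2 8 4 5 7 3)

r' g r r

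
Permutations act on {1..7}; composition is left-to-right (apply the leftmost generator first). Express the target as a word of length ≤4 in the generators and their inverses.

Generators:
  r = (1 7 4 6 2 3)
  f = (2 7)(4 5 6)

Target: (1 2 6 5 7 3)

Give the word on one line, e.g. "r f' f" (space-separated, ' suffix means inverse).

  after f: (2 7)(4 5 6)
  after r: (1 7 3)(2 4 5)
  after f': (1 2 6 5 7 3)

f r f'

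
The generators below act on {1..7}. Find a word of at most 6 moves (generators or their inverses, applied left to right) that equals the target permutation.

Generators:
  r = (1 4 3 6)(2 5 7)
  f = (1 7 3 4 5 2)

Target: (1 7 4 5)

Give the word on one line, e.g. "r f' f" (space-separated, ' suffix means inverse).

  after r: (1 4 3 6)(2 5 7)
  after f': (1 3 6 2 4 7 5)
  after r': (1 4 5 6 7 2)
  after f: (1 5 6 3 4 2 7)
  after r: (1 7 4 5)

r f' r' f r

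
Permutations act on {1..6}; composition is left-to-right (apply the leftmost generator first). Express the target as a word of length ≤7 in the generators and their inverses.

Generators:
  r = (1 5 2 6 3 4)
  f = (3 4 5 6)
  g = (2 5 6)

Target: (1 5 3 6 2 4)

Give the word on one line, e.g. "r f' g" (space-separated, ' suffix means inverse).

r f g' f g'

  after r: (1 5 2 6 3 4)
  after f: (1 6 4)(2 3 5)
  after g': (1 5 6 4)(2 3)
  after f: (1 6 5 3 2 4)
  after g': (1 5 3 6 2 4)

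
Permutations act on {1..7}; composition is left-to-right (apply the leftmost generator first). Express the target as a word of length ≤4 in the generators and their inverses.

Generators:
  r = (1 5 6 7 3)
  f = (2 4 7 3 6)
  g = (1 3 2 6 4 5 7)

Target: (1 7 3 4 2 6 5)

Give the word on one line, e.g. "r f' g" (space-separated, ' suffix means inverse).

r' f'

  after r': (1 3 7 6 5)
  after f': (1 7 3 4 2 6 5)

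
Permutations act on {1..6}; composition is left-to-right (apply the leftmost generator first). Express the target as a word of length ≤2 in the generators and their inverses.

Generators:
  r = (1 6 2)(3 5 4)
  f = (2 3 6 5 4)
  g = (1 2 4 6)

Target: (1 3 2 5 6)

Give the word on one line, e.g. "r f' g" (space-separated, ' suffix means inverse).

r' f

  after r': (1 2 6)(3 4 5)
  after f: (1 3 2 5 6)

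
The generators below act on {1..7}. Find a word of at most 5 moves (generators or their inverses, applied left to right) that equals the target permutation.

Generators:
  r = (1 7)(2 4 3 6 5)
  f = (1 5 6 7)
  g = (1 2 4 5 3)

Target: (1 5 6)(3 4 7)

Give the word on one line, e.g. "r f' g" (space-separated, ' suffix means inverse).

  after g: (1 2 4 5 3)
  after f: (1 2 4 6 7)(3 5)
  after g': (3 4 6 7)
  after f: (1 5 6)(3 4 7)

g f g' f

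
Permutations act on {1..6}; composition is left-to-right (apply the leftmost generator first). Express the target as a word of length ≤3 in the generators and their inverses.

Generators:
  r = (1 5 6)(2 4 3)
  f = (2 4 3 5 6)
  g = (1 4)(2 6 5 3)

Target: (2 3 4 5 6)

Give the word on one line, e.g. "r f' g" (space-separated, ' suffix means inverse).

  after f': (2 6 5 3 4)
  after g: (1 4 6 3)(2 5)
  after g: (2 3 4 5 6)

f' g g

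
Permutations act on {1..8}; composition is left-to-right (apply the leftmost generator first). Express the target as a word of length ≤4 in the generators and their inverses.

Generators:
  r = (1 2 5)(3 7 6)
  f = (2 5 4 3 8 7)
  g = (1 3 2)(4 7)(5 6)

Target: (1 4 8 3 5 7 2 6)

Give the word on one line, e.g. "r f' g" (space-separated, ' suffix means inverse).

  after r: (1 2 5)(3 7 6)
  after g': (1 3 4 7 5 2 6)
  after f': (1 4 8 3 5 7 2 6)

r g' f'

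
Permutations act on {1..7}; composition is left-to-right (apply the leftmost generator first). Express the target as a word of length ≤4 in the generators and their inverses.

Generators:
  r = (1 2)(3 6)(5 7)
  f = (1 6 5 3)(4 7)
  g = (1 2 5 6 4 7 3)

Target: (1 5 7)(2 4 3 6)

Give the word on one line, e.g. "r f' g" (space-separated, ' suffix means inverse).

r' f g

  after r': (1 2)(3 6)(5 7)
  after f: (1 2 6)(3 5 4 7)
  after g: (1 5 7)(2 4 3 6)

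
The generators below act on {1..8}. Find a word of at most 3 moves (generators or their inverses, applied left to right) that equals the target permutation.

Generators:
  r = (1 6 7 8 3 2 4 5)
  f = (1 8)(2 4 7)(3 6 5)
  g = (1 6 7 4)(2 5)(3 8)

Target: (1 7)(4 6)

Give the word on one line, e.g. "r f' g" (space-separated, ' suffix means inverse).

  after g: (1 6 7 4)(2 5)(3 8)
  after g: (1 7)(4 6)

g g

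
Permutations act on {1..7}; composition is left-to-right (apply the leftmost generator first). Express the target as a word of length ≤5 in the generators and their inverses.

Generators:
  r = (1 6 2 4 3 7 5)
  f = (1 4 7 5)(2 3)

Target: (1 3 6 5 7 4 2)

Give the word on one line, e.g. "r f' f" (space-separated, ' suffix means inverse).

  after f: (1 4 7 5)(2 3)
  after r': (1 2 4 3 6)
  after f': (1 3 6 5 7 4 2)

f r' f'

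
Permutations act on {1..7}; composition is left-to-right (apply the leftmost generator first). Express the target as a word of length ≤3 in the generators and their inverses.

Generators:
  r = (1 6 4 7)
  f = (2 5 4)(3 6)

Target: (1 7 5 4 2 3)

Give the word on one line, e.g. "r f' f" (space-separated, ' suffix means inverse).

  after f': (2 4 5)(3 6)
  after r': (1 7 4 5 2 6 3)
  after f': (1 7 5 4 2 3)

f' r' f'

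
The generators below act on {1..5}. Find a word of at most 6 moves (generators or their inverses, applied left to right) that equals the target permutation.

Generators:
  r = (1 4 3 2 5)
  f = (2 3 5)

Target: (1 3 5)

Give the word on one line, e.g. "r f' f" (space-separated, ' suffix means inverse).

  after f: (2 3 5)
  after r': (1 5 3 2 4)
  after f: (1 2 4)
  after r: (1 5)(2 3)
  after f': (1 3 5)

f r' f r f'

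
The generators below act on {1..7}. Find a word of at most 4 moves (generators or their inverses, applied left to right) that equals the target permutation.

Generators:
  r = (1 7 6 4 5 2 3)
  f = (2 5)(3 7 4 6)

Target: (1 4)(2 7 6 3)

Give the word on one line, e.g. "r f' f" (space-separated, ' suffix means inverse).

  after f': (2 5)(3 6 4 7)
  after f': (3 4)(6 7)
  after r: (1 7 4)(2 3 5)
  after f: (1 4)(2 7 6 3)

f' f' r f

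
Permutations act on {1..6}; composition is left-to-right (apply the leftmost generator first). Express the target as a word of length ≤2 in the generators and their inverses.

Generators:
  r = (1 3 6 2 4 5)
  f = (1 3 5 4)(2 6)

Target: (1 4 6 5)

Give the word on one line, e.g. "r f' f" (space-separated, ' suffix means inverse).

  after r': (1 5 4 2 6 3)
  after f: (1 4 6 5)

r' f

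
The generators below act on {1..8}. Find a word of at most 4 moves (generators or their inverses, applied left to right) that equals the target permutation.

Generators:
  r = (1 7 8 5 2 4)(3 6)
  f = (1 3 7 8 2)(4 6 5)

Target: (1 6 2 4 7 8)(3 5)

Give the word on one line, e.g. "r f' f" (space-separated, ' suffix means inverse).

r' f' f'

  after r': (1 4 2 5 8 7)(3 6)
  after f': (1 5 7 2 6)(3 4 8)
  after f': (1 6 2 4 7 8)(3 5)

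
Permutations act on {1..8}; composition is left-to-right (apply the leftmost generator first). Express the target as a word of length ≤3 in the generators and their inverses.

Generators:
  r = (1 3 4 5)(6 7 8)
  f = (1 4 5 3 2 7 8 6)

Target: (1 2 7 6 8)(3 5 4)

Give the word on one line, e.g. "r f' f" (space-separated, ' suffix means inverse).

r f

  after r: (1 3 4 5)(6 7 8)
  after f: (1 2 7 6 8)(3 5 4)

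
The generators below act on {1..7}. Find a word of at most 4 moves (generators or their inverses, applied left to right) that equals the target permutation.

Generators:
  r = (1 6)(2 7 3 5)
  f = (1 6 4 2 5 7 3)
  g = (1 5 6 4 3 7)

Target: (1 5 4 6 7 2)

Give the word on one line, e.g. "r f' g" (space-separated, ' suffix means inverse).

  after r': (1 6)(2 5 3 7)
  after g': (1 5 4 6 7 2)

r' g'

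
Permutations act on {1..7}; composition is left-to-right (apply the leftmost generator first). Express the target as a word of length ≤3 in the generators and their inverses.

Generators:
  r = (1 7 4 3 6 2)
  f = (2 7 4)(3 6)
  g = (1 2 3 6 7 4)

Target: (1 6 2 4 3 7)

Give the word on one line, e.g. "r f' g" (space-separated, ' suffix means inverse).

r' g r

  after r': (1 2 6 3 4 7)
  after g: (1 3)(2 7)
  after r: (1 6 2 4 3 7)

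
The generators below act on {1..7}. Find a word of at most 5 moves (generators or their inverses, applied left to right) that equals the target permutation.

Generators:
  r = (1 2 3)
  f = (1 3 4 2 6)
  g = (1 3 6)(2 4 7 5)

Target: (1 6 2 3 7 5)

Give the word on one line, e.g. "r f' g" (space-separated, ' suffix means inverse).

  after f: (1 3 4 2 6)
  after g: (1 6 3 7 5 2)
  after r': (1 6 2 3 7 5)

f g r'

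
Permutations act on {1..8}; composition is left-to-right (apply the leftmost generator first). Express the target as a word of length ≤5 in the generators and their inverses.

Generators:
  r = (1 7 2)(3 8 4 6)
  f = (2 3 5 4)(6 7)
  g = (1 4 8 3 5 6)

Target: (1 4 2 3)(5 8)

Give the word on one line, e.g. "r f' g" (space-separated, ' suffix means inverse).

  after r: (1 7 2)(3 8 4 6)
  after g: (1 7 2 4)(5 6)
  after r': (2 8 3 6 5 4)
  after g: (1 4 2 3)(5 8)

r g r' g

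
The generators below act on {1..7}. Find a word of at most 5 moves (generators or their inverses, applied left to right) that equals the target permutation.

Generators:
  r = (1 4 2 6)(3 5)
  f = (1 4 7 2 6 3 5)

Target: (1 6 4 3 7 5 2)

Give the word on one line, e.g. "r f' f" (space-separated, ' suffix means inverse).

f' f' f'

  after f': (1 5 3 6 2 7 4)
  after f': (1 3 2 4 5 6 7)
  after f': (1 6 4 3 7 5 2)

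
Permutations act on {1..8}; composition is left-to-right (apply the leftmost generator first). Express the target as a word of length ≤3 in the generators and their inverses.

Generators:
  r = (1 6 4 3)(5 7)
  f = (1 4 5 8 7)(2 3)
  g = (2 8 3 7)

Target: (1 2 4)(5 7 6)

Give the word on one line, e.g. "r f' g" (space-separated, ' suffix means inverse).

  after f: (1 4 5 8 7)(2 3)
  after r: (1 3 2)(4 7 6)(5 8)
  after f: (1 2 4)(5 7 6)

f r f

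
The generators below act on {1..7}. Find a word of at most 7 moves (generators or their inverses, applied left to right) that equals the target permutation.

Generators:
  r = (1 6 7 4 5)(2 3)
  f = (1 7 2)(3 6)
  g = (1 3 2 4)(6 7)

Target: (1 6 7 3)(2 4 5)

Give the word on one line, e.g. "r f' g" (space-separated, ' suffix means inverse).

g r' f f g'

  after g: (1 3 2 4)(6 7)
  after r': (1 2 7)(4 5)
  after f: (3 6)(4 5)
  after f: (1 7 2)(4 5)
  after g': (1 6 7 3)(2 4 5)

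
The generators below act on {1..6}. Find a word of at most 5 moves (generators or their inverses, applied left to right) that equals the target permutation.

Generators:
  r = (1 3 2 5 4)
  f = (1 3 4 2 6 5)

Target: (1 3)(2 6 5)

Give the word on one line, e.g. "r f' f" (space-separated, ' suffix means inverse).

r f r' f f

  after r: (1 3 2 5 4)
  after f: (1 4 3 6 5 2)
  after r': (1 5 3 6 2 4)
  after f: (3 5 4)
  after f: (1 3)(2 6 5)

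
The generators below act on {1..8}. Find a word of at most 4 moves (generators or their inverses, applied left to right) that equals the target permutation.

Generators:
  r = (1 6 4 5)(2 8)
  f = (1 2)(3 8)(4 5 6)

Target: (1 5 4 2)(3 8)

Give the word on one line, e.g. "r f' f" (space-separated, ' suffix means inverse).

r' r' f

  after r': (1 5 4 6)(2 8)
  after r': (1 4)(5 6)
  after f: (1 5 4 2)(3 8)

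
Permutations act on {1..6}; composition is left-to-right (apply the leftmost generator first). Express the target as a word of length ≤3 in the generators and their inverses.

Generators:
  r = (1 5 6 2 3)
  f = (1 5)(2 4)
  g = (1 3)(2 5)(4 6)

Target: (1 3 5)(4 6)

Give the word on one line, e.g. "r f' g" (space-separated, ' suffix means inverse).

  after f': (1 5)(2 4)
  after g: (1 2 6 4 5 3)
  after r: (1 3 5)(4 6)

f' g r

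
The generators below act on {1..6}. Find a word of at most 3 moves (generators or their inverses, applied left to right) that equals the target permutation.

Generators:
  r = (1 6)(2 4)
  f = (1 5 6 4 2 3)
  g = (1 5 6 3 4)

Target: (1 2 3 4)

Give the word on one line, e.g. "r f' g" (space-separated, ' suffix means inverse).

g' f

  after g': (1 4 3 6 5)
  after f: (1 2 3 4)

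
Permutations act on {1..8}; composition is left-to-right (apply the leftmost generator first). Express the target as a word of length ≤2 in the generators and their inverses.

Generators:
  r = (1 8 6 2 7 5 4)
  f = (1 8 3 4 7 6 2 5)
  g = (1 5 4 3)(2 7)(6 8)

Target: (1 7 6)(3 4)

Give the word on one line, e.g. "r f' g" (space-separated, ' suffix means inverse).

g r'

  after g: (1 5 4 3)(2 7)(6 8)
  after r': (1 7 6)(3 4)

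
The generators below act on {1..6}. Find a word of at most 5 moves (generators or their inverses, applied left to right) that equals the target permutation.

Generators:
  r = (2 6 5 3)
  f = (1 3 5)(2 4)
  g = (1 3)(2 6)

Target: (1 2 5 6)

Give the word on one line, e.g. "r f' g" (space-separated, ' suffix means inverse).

f r f' r' f

  after f: (1 3 5)(2 4)
  after r: (1 2 4 6 5)
  after f': (1 4 6 3)
  after r': (1 4 2 3)(5 6)
  after f: (1 2 5 6)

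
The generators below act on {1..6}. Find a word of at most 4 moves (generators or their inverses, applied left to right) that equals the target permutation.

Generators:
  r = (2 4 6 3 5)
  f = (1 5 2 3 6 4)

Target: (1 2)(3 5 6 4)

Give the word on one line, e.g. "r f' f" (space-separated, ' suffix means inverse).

  after r': (2 5 3 6 4)
  after f: (1 5 6)(3 4)
  after r': (1 3 2 5 4 6)
  after f': (1 2)(3 5 6 4)

r' f r' f'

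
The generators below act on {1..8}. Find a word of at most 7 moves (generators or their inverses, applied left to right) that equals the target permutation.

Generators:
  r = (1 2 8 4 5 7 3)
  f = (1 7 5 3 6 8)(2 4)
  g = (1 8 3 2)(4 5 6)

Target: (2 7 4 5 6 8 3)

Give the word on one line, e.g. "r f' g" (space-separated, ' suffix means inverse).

r' f r f' r

  after r': (1 3 7 5 4 8 2)
  after f: (1 6 8 4)(2 7 3 5)
  after r: (1 6 4 2 3 7)(5 8)
  after f': (1 3)(2 5 6)(7 8)
  after r: (2 7 4 5 6 8 3)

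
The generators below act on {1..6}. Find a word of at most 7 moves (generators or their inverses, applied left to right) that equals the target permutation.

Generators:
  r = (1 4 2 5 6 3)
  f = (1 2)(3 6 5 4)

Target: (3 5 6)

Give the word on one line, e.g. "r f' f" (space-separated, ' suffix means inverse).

  after f': (1 2)(3 4 5 6)
  after r': (1 4 2 3)
  after f': (1 5 6 3 2 4)
  after r': (1 2)(3 4)
  after f': (3 5 6)

f' r' f' r' f'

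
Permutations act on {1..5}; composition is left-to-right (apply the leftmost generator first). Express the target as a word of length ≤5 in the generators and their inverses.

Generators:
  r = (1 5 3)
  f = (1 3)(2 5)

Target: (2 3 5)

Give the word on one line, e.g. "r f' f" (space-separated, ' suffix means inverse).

  after f': (1 3)(2 5)
  after r: (2 3 5)
  after f': (1 3 2)
  after f': (2 3 5)

f' r f' f'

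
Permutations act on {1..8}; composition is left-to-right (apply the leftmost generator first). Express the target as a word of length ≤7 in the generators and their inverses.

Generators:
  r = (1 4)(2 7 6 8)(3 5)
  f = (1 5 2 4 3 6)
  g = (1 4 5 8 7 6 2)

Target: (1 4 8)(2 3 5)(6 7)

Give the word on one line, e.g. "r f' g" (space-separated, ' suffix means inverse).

r' g' f' g f

  after r': (1 4)(2 8 6 7)(3 5)
  after g': (2 5 3 4)(6 8 7)
  after f': (1 6 8 7 3 2)(4 5)
  after g: (1 2 4 8 6 7 3)
  after f: (1 4 8)(2 3 5)(6 7)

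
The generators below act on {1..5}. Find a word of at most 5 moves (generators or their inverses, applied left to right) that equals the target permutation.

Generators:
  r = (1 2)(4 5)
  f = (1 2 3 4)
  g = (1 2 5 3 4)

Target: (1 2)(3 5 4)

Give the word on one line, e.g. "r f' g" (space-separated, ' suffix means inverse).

  after g': (1 4 3 5 2)
  after f': (1 3 5)(2 4)
  after g: (1 4 5 2)
  after g: (3 4)
  after r': (1 2)(3 5 4)

g' f' g g r'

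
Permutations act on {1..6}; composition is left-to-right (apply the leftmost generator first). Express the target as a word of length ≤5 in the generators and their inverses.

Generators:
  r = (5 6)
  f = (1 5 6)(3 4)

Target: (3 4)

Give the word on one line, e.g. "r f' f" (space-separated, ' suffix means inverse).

  after f: (1 5 6)(3 4)
  after f: (1 6 5)
  after f: (3 4)

f f f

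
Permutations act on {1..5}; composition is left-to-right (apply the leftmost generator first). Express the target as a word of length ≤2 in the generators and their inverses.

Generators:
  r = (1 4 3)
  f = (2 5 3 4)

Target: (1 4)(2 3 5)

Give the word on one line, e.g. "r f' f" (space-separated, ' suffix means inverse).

f' r

  after f': (2 4 3 5)
  after r: (1 4)(2 3 5)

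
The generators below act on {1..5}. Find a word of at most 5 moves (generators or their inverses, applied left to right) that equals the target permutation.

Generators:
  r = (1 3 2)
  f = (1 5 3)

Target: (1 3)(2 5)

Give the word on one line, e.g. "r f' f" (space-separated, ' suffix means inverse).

r f' r' f' f'

  after r: (1 3 2)
  after f': (1 5)(2 3)
  after r': (1 5 2)
  after f': (2 3 5)
  after f': (1 3)(2 5)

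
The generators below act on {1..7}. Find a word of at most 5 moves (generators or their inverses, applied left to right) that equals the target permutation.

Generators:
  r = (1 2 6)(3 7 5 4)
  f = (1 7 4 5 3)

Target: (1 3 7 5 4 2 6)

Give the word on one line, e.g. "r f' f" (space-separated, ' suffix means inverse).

f' f' r' r'

  after f': (1 3 5 4 7)
  after f': (1 5 7 3 4)
  after r': (1 7 4 6 2)(3 5)
  after r': (1 3 7 5 4 2 6)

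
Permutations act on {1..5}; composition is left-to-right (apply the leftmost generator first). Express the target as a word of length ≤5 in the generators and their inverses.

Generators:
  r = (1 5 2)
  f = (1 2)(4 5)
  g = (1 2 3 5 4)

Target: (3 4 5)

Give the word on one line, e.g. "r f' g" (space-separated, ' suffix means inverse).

r g f' r r

  after r: (1 5 2)
  after g: (1 4)(3 5)
  after f': (1 5 3 4 2)
  after r: (1 2 5 3 4)
  after r: (3 4 5)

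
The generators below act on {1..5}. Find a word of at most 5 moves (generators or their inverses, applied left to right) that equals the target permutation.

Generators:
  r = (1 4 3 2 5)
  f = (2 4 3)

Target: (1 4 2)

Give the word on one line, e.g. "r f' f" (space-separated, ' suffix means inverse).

r' f r f r

  after r': (1 5 2 3 4)
  after f: (1 5 4)
  after r: (2 5 3)
  after f: (2 5)(3 4)
  after r: (1 4 2)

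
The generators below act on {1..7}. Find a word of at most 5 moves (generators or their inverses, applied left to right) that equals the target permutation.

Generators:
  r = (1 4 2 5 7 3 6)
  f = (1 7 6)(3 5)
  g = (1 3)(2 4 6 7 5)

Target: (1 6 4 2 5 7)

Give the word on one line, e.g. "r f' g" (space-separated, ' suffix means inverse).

r' f g r' f

  after r': (1 6 3 7 5 2 4)
  after f: (2 4 7 3 6 5)
  after g: (1 3 7)(2 6)(4 5)
  after r': (1 7 6 4 2 3 5)
  after f: (1 6 4 2 5 7)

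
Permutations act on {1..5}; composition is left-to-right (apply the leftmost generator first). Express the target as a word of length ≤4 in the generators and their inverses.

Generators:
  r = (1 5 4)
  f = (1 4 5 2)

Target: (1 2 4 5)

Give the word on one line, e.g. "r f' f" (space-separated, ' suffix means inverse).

f' r

  after f': (1 2 5 4)
  after r: (1 2 4 5)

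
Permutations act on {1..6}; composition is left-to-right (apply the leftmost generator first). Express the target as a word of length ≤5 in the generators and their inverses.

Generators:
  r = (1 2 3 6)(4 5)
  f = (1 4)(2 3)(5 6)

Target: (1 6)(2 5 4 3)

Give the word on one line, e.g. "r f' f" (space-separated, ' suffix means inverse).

f' r f

  after f': (1 4)(2 3)(5 6)
  after r: (1 5)(2 6 4)
  after f: (1 6)(2 5 4 3)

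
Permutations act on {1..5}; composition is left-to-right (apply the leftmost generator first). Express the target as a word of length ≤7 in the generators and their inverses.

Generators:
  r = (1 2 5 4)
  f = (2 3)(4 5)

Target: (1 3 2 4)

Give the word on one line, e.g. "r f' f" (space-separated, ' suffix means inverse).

  after f': (2 3)(4 5)
  after r: (1 2 3 5)
  after f: (1 3 4 5)
  after r': (1 3 5 4 2)
  after r': (1 3 2 4)

f' r f r' r'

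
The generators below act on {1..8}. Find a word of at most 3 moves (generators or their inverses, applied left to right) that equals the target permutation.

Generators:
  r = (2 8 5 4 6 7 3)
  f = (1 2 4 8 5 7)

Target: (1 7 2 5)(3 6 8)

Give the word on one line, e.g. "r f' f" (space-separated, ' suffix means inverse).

r' r' f'

  after r': (2 3 7 6 4 5 8)
  after r': (2 7 4 8 3 6 5)
  after f': (1 7 2 5)(3 6 8)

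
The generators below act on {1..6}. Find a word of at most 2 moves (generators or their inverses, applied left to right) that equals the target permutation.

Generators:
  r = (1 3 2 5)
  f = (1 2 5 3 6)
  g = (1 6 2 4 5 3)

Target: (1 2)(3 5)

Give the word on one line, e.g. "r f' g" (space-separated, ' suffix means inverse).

r r

  after r: (1 3 2 5)
  after r: (1 2)(3 5)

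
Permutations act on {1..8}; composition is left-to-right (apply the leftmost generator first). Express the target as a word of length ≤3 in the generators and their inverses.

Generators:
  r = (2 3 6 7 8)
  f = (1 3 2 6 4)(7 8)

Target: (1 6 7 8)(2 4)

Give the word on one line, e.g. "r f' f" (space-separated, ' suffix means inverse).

  after r: (2 3 6 7 8)
  after f': (1 4 6 8 3 2)
  after f': (1 6 7 8)(2 4)

r f' f'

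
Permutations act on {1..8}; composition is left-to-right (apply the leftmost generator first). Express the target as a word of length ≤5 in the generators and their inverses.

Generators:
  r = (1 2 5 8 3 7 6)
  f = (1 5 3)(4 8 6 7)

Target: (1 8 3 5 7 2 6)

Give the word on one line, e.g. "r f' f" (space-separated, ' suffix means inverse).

  after r: (1 2 5 8 3 7 6)
  after f': (1 2)(3 6)(4 7 8 5)
  after r': (2 6 8)(3 7 5 4)
  after r': (1 6 5 4 8)(2 7)
  after f': (1 8 3 5 7 2 6)

r f' r' r' f'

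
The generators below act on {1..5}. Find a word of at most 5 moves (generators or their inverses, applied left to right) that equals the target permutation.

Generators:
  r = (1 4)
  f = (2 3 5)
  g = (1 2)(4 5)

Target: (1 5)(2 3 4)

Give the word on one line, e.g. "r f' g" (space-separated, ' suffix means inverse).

r f g

  after r: (1 4)
  after f: (1 4)(2 3 5)
  after g: (1 5)(2 3 4)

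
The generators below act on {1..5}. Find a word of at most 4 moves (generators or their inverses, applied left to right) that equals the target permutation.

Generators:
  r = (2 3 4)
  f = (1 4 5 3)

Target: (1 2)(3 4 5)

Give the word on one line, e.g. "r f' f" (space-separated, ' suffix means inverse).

  after r': (2 4 3)
  after f': (1 3 2)(4 5)
  after r': (1 2)(3 4 5)

r' f' r'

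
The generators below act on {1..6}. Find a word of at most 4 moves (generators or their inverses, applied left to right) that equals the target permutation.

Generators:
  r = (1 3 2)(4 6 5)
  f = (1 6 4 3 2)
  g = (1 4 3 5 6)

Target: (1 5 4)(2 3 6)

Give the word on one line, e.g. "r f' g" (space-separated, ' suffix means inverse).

  after g: (1 4 3 5 6)
  after r: (1 6 3 4 2)
  after r: (1 5 4)(2 3 6)

g r r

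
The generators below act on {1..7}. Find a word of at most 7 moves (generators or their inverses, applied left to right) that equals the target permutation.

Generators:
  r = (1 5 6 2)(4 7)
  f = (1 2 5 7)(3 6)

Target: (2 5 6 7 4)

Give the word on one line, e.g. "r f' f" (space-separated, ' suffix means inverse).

  after r': (1 2 6 5)(4 7)
  after r': (1 6)(2 5)
  after r': (1 5 6 2)(4 7)
  after f': (1 2 7 4 5 3 6)
  after f': (2 5 6 7 4)

r' r' r' f' f'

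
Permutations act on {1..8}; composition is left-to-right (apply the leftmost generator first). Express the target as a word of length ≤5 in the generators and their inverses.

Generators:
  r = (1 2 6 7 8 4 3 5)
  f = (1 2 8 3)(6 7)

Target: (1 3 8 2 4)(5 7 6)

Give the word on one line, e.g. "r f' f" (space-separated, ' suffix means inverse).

r' r' f r' r'

  after r': (1 5 3 4 8 7 6 2)
  after r': (1 3 8 6)(2 5 4 7)
  after f: (2 5 4 6)(7 8)
  after r': (1 5 8 6)(2 3 4)
  after r': (1 3 8 2 4)(5 7 6)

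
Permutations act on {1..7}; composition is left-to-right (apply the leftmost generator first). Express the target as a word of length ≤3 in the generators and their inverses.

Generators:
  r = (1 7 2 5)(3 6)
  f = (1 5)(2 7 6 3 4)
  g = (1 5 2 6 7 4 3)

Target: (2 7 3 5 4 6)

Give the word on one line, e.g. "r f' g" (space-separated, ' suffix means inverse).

g f'

  after g: (1 5 2 6 7 4 3)
  after f': (2 7 3 5 4 6)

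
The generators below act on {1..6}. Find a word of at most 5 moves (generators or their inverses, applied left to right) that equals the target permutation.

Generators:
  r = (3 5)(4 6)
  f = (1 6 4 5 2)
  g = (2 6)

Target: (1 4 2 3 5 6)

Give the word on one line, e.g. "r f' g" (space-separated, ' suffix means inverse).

f' g' r

  after f': (1 2 5 4 6)
  after g': (1 6)(2 5 4)
  after r: (1 4 2 3 5 6)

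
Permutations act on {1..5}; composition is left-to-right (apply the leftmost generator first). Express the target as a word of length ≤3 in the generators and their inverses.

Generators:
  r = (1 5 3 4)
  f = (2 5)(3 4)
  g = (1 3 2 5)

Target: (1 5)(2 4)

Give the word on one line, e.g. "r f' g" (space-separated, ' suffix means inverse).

  after g': (1 5 2 3)
  after f: (1 2 4 3)
  after g: (1 5)(2 4)

g' f g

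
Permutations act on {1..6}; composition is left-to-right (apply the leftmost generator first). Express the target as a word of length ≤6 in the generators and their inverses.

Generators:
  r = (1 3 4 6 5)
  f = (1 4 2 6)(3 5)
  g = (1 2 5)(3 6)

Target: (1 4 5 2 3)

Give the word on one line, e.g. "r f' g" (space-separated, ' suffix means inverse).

f' g' r g'

  after f': (1 6 2 4)(3 5)
  after g': (1 3 2 4 5 6)
  after r: (1 4)(2 6 3)
  after g': (1 4 5 2 3)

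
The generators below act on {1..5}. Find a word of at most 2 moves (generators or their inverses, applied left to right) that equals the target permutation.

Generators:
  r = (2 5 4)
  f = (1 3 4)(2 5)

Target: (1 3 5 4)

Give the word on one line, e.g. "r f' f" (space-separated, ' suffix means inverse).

f r'

  after f: (1 3 4)(2 5)
  after r': (1 3 5 4)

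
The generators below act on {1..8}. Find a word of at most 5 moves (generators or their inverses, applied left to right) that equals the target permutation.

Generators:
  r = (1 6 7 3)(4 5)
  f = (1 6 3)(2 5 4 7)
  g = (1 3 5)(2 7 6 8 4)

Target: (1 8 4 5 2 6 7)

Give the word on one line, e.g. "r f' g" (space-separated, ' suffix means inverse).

f r' f g

  after f: (1 6 3)(2 5 4 7)
  after r': (2 4 6 7)
  after f: (1 6 2 7 5 4 3)
  after g: (1 8 4 5 2 6 7)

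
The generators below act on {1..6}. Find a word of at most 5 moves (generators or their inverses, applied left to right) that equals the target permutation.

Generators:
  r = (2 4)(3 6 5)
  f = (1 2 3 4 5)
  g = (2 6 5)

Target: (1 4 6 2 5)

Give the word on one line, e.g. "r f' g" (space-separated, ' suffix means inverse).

  after g': (2 5 6)
  after f: (1 2)(3 4 5 6)
  after g': (1 5 2)(3 4 6)
  after f': (1 4 6 2 5)

g' f g' f'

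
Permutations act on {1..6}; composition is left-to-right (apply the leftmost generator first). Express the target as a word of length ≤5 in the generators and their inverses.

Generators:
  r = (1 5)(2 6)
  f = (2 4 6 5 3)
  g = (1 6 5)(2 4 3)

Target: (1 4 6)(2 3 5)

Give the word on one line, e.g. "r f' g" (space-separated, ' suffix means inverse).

f' r f g'

  after f': (2 3 5 6 4)
  after r: (1 5 2 3)(4 6)
  after f: (1 3)(4 5)
  after g': (1 4 6)(2 3 5)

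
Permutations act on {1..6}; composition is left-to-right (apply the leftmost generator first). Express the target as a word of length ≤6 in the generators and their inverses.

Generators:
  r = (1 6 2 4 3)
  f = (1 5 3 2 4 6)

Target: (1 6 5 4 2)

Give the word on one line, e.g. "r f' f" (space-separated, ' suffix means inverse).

f' r r f

  after f': (1 6 4 2 3 5)
  after r: (1 2)(3 5 6)
  after r: (1 4 3 5 2 6)
  after f: (1 6 5 4 2)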